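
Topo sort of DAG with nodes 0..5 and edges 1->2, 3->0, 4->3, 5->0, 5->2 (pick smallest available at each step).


Kahn's algorithm, process smallest node first
Order: [1, 4, 3, 5, 0, 2]


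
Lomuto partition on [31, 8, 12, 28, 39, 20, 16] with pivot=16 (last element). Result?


Elements <= 16 go left of pivot.
Result: [8, 12, 16, 28, 39, 20, 31], pivot at index 2


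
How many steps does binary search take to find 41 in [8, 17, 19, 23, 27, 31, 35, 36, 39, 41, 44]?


Search for 41:
[0,10] mid=5 arr[5]=31
[6,10] mid=8 arr[8]=39
[9,10] mid=9 arr[9]=41
Total: 3 comparisons


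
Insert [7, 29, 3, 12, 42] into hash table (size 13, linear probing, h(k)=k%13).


Insertions: 7->slot 7; 29->slot 3; 3->slot 4; 12->slot 12; 42->slot 5
Table: [None, None, None, 29, 3, 42, None, 7, None, None, None, None, 12]


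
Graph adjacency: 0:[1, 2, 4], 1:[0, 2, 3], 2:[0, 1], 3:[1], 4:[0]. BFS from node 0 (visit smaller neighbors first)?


BFS queue: start with [0]
Visit order: [0, 1, 2, 4, 3]


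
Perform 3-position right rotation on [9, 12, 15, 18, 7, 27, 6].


Right rotate by 3: [7, 27, 6, 9, 12, 15, 18]


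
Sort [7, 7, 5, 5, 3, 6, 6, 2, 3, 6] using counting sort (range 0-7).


Count array: [0, 0, 1, 2, 0, 2, 3, 2]
Reconstruct: [2, 3, 3, 5, 5, 6, 6, 6, 7, 7]


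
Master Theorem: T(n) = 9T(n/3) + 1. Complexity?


a=9, b=3, c=0. log_3(9)=2 > c=0. Case 1: O(n^log_b(a)) = O(n^2)
Complexity: O(n^2)


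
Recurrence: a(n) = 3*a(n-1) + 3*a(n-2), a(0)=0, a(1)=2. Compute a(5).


Build bottom-up:
...a(3)=24, a(4)=90, a(5)=3*90+3*24=342


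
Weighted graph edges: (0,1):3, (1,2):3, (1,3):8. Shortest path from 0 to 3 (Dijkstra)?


Dijkstra from 0:
Distances: {0: 0, 1: 3, 2: 6, 3: 11}
Shortest distance to 3 = 11, path = [0, 1, 3]


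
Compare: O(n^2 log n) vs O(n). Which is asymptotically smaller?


linear grows slower than n^2 log n
O(n) is asymptotically smaller; O(n^2 log n) grows faster


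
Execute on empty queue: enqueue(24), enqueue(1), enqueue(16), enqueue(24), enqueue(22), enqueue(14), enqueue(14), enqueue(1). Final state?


enqueue(24) -> [24]
enqueue(1) -> [24, 1]
enqueue(16) -> [24, 1, 16]
enqueue(24) -> [24, 1, 16, 24]
enqueue(22) -> [24, 1, 16, 24, 22]
enqueue(14) -> [24, 1, 16, 24, 22, 14]
enqueue(14) -> [24, 1, 16, 24, 22, 14, 14]
enqueue(1) -> [24, 1, 16, 24, 22, 14, 14, 1]
Final queue (front to back): [24, 1, 16, 24, 22, 14, 14, 1]


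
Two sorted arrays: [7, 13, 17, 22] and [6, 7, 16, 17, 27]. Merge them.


Compare heads, take smaller each step.
Merged: [6, 7, 7, 13, 16, 17, 17, 22, 27]


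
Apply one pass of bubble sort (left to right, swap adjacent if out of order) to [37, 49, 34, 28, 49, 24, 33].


After one pass: [37, 34, 28, 49, 24, 33, 49]


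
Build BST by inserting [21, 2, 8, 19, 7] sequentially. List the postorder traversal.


Root = 21; build tree by BST insertion.
Postorder traversal: [7, 19, 8, 2, 21]


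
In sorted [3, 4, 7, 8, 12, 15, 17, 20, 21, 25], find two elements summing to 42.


Two pointers: lo=0, hi=9
Found pair: (17, 25) summing to 42


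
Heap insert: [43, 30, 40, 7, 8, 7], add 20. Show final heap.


Append 20: [43, 30, 40, 7, 8, 7, 20]
Bubble up: no swaps needed
Result: [43, 30, 40, 7, 8, 7, 20]


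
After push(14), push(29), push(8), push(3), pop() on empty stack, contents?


push(14) -> [14]
push(29) -> [14, 29]
push(8) -> [14, 29, 8]
push(3) -> [14, 29, 8, 3]
pop() returns 3 -> [14, 29, 8]
Final stack (bottom to top): [14, 29, 8]


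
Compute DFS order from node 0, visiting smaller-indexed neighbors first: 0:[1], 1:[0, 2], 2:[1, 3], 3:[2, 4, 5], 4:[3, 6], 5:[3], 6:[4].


DFS stack-based: start with [0]
Visit order: [0, 1, 2, 3, 4, 6, 5]


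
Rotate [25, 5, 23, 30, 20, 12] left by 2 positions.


Left rotate by 2: [23, 30, 20, 12, 25, 5]


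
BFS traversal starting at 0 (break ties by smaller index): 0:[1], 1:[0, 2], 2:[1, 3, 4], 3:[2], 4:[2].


BFS queue: start with [0]
Visit order: [0, 1, 2, 3, 4]


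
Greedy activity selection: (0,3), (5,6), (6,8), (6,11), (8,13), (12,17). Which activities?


Greedy: pick earliest-ending, then skip overlaps.
Selected (4 activities): [(0, 3), (5, 6), (6, 8), (8, 13)]


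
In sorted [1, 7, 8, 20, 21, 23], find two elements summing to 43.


Two pointers: lo=0, hi=5
Found pair: (20, 23) summing to 43


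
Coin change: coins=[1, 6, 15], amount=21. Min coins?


dp[0]=0; dp[i]=1+min(dp[i-c] for c in coins)
...dp[16]=2, dp[17]=3, dp[18]=3, dp[19]=4, dp[20]=5, dp[21]=2
Minimum coins for 21 = 2


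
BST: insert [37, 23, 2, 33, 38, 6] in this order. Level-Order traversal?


Root = 37; build tree by BST insertion.
Level-Order traversal: [37, 23, 38, 2, 33, 6]


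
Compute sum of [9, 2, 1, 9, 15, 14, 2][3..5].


Prefix sums: [0, 9, 11, 12, 21, 36, 50, 52]
Sum[3..5] = prefix[6] - prefix[3] = 50 - 12 = 38


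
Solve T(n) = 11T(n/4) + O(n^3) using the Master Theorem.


a=11, b=4, c=3. log_4(11)=1.730 < c=3. Case 3: O(n^c) = O(n^3)
Complexity: O(n^3)


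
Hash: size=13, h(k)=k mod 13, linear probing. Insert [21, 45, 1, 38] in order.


Insertions: 21->slot 8; 45->slot 6; 1->slot 1; 38->slot 12
Table: [None, 1, None, None, None, None, 45, None, 21, None, None, None, 38]


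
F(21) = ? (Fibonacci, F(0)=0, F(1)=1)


F(n)=F(n-1)+F(n-2)
...F(19)=4181, F(20)=6765, F(21)=10946


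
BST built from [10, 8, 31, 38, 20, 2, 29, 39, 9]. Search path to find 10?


BST root = 10
Search for 10: compare at each node
Path: [10]


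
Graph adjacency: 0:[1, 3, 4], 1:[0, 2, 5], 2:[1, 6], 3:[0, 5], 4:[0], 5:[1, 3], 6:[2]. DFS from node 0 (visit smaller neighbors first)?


DFS stack-based: start with [0]
Visit order: [0, 1, 2, 6, 5, 3, 4]


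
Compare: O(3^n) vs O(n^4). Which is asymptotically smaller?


quartic grows slower than exponential (base 3)
O(n^4) is asymptotically smaller; O(3^n) grows faster


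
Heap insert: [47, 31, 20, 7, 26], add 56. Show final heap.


Append 56: [47, 31, 20, 7, 26, 56]
Bubble up: swap idx 5(56) with idx 2(20); swap idx 2(56) with idx 0(47)
Result: [56, 31, 47, 7, 26, 20]


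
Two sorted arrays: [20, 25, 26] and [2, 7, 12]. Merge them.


Compare heads, take smaller each step.
Merged: [2, 7, 12, 20, 25, 26]


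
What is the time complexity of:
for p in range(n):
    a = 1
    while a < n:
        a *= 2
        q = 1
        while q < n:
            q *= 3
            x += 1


Per nesting level: O(n) * O(log n) * O(log n) = O(n (log n)^2)
Complexity: O(n (log n)^2)


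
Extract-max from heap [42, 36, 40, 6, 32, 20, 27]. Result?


Max = 42
Replace root with last, heapify down
Resulting heap: [40, 36, 27, 6, 32, 20]


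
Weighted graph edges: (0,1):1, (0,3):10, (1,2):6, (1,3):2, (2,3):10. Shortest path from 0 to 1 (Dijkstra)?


Dijkstra from 0:
Distances: {0: 0, 1: 1, 2: 7, 3: 3}
Shortest distance to 1 = 1, path = [0, 1]


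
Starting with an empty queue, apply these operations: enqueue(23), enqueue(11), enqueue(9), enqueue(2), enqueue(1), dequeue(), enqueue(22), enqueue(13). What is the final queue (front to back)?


enqueue(23) -> [23]
enqueue(11) -> [23, 11]
enqueue(9) -> [23, 11, 9]
enqueue(2) -> [23, 11, 9, 2]
enqueue(1) -> [23, 11, 9, 2, 1]
dequeue() returns 23 -> [11, 9, 2, 1]
enqueue(22) -> [11, 9, 2, 1, 22]
enqueue(13) -> [11, 9, 2, 1, 22, 13]
Final queue (front to back): [11, 9, 2, 1, 22, 13]


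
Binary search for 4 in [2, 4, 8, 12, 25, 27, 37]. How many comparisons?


Search for 4:
[0,6] mid=3 arr[3]=12
[0,2] mid=1 arr[1]=4
Total: 2 comparisons


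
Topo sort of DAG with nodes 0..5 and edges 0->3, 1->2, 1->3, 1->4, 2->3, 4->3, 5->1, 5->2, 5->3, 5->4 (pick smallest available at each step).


Kahn's algorithm, process smallest node first
Order: [0, 5, 1, 2, 4, 3]


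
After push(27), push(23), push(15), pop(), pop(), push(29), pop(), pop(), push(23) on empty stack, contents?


push(27) -> [27]
push(23) -> [27, 23]
push(15) -> [27, 23, 15]
pop() returns 15 -> [27, 23]
pop() returns 23 -> [27]
push(29) -> [27, 29]
pop() returns 29 -> [27]
pop() returns 27 -> []
push(23) -> [23]
Final stack (bottom to top): [23]


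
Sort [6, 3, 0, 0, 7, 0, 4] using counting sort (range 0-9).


Count array: [3, 0, 0, 1, 1, 0, 1, 1, 0, 0]
Reconstruct: [0, 0, 0, 3, 4, 6, 7]


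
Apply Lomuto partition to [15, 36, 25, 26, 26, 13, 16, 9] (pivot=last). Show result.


Elements <= 9 go left of pivot.
Result: [9, 36, 25, 26, 26, 13, 16, 15], pivot at index 0


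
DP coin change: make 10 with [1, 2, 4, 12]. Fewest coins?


dp[0]=0; dp[i]=1+min(dp[i-c] for c in coins)
...dp[5]=2, dp[6]=2, dp[7]=3, dp[8]=2, dp[9]=3, dp[10]=3
Minimum coins for 10 = 3


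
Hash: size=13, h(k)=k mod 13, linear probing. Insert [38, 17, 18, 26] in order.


Insertions: 38->slot 12; 17->slot 4; 18->slot 5; 26->slot 0
Table: [26, None, None, None, 17, 18, None, None, None, None, None, None, 38]


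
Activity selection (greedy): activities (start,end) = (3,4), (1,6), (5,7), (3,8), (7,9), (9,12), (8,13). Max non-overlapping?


Greedy: pick earliest-ending, then skip overlaps.
Selected (4 activities): [(3, 4), (5, 7), (7, 9), (9, 12)]


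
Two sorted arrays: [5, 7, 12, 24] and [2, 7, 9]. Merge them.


Compare heads, take smaller each step.
Merged: [2, 5, 7, 7, 9, 12, 24]


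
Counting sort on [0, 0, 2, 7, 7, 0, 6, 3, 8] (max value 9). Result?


Count array: [3, 0, 1, 1, 0, 0, 1, 2, 1, 0]
Reconstruct: [0, 0, 0, 2, 3, 6, 7, 7, 8]


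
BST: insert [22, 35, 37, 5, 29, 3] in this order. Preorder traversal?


Root = 22; build tree by BST insertion.
Preorder traversal: [22, 5, 3, 35, 29, 37]


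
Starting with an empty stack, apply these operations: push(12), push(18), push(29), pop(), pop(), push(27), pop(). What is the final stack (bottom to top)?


push(12) -> [12]
push(18) -> [12, 18]
push(29) -> [12, 18, 29]
pop() returns 29 -> [12, 18]
pop() returns 18 -> [12]
push(27) -> [12, 27]
pop() returns 27 -> [12]
Final stack (bottom to top): [12]


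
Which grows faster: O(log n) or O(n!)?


logarithmic grows slower than factorial
O(log n) is asymptotically smaller; O(n!) grows faster


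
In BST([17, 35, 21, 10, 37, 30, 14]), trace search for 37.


BST root = 17
Search for 37: compare at each node
Path: [17, 35, 37]


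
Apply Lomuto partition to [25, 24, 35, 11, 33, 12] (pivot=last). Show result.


Elements <= 12 go left of pivot.
Result: [11, 12, 35, 25, 33, 24], pivot at index 1


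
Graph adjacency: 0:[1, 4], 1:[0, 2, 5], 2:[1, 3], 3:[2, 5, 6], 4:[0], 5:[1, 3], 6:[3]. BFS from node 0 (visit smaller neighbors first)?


BFS queue: start with [0]
Visit order: [0, 1, 4, 2, 5, 3, 6]


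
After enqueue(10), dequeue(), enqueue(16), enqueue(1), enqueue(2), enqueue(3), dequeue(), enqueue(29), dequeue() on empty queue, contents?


enqueue(10) -> [10]
dequeue() returns 10 -> []
enqueue(16) -> [16]
enqueue(1) -> [16, 1]
enqueue(2) -> [16, 1, 2]
enqueue(3) -> [16, 1, 2, 3]
dequeue() returns 16 -> [1, 2, 3]
enqueue(29) -> [1, 2, 3, 29]
dequeue() returns 1 -> [2, 3, 29]
Final queue (front to back): [2, 3, 29]


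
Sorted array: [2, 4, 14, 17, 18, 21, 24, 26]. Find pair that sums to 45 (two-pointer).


Two pointers: lo=0, hi=7
Found pair: (21, 24) summing to 45


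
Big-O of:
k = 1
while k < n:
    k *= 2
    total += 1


Per nesting level: O(log n) = O(log n)
Complexity: O(log n)


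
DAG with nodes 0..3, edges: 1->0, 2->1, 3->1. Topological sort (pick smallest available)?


Kahn's algorithm, process smallest node first
Order: [2, 3, 1, 0]


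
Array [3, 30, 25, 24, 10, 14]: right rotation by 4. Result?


Right rotate by 4: [25, 24, 10, 14, 3, 30]


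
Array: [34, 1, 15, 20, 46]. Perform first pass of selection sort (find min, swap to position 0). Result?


After one pass: [1, 34, 15, 20, 46]


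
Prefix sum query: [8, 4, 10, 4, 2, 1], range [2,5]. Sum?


Prefix sums: [0, 8, 12, 22, 26, 28, 29]
Sum[2..5] = prefix[6] - prefix[2] = 29 - 12 = 17


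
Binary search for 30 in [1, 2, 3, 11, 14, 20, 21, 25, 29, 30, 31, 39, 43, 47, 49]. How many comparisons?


Search for 30:
[0,14] mid=7 arr[7]=25
[8,14] mid=11 arr[11]=39
[8,10] mid=9 arr[9]=30
Total: 3 comparisons


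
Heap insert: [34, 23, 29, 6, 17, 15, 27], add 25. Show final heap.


Append 25: [34, 23, 29, 6, 17, 15, 27, 25]
Bubble up: swap idx 7(25) with idx 3(6); swap idx 3(25) with idx 1(23)
Result: [34, 25, 29, 23, 17, 15, 27, 6]


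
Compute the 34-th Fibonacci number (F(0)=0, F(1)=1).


F(n)=F(n-1)+F(n-2)
...F(32)=2178309, F(33)=3524578, F(34)=5702887


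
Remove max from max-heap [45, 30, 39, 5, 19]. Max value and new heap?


Max = 45
Replace root with last, heapify down
Resulting heap: [39, 30, 19, 5]


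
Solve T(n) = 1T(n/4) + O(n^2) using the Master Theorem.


a=1, b=4, c=2. log_4(1)=0 < c=2. Case 3: O(n^c) = O(n^2)
Complexity: O(n^2)


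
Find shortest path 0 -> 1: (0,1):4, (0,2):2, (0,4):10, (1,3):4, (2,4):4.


Dijkstra from 0:
Distances: {0: 0, 1: 4, 2: 2, 3: 8, 4: 6}
Shortest distance to 1 = 4, path = [0, 1]


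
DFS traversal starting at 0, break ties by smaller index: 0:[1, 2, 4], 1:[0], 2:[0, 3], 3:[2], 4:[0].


DFS stack-based: start with [0]
Visit order: [0, 1, 2, 3, 4]


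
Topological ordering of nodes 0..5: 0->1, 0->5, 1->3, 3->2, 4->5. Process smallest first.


Kahn's algorithm, process smallest node first
Order: [0, 1, 3, 2, 4, 5]


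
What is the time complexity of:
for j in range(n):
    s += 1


Per nesting level: O(n) = O(n)
Complexity: O(n)


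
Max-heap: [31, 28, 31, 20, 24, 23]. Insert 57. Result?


Append 57: [31, 28, 31, 20, 24, 23, 57]
Bubble up: swap idx 6(57) with idx 2(31); swap idx 2(57) with idx 0(31)
Result: [57, 28, 31, 20, 24, 23, 31]


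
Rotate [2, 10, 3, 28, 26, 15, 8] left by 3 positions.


Left rotate by 3: [28, 26, 15, 8, 2, 10, 3]


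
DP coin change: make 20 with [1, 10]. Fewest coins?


dp[0]=0; dp[i]=1+min(dp[i-c] for c in coins)
...dp[15]=6, dp[16]=7, dp[17]=8, dp[18]=9, dp[19]=10, dp[20]=2
Minimum coins for 20 = 2


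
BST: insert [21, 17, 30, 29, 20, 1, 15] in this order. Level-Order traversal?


Root = 21; build tree by BST insertion.
Level-Order traversal: [21, 17, 30, 1, 20, 29, 15]


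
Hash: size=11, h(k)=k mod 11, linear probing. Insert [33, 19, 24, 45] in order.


Insertions: 33->slot 0; 19->slot 8; 24->slot 2; 45->slot 1
Table: [33, 45, 24, None, None, None, None, None, 19, None, None]


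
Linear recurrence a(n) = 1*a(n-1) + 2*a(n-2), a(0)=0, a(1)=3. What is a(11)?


Build bottom-up:
...a(9)=513, a(10)=1023, a(11)=1*1023+2*513=2049


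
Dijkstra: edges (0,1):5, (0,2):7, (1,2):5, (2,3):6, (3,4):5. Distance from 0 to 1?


Dijkstra from 0:
Distances: {0: 0, 1: 5, 2: 7, 3: 13, 4: 18}
Shortest distance to 1 = 5, path = [0, 1]


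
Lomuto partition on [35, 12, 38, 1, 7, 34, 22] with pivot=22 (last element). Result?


Elements <= 22 go left of pivot.
Result: [12, 1, 7, 22, 38, 34, 35], pivot at index 3


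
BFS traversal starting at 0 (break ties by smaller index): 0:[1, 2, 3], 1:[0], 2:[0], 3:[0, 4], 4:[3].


BFS queue: start with [0]
Visit order: [0, 1, 2, 3, 4]


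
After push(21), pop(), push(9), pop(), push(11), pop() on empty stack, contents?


push(21) -> [21]
pop() returns 21 -> []
push(9) -> [9]
pop() returns 9 -> []
push(11) -> [11]
pop() returns 11 -> []
Final stack (bottom to top): []


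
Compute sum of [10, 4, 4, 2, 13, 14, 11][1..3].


Prefix sums: [0, 10, 14, 18, 20, 33, 47, 58]
Sum[1..3] = prefix[4] - prefix[1] = 20 - 10 = 10


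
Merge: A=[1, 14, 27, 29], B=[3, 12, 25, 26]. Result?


Compare heads, take smaller each step.
Merged: [1, 3, 12, 14, 25, 26, 27, 29]


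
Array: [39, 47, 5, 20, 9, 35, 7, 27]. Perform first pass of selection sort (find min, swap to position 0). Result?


After one pass: [5, 47, 39, 20, 9, 35, 7, 27]


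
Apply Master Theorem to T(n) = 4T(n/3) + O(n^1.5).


a=4, b=3, c=1.5. log_3(4)=1.262 < c=1.5. Case 3: O(n^c) = O(n^1.500)
Complexity: O(n^1.500)


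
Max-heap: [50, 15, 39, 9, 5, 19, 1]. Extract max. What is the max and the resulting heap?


Max = 50
Replace root with last, heapify down
Resulting heap: [39, 15, 19, 9, 5, 1]


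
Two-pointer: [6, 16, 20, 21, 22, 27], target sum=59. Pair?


Two pointers: lo=0, hi=5
No pair sums to 59


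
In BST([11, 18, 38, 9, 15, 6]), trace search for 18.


BST root = 11
Search for 18: compare at each node
Path: [11, 18]


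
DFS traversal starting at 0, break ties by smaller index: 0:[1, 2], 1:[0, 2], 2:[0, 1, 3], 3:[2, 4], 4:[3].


DFS stack-based: start with [0]
Visit order: [0, 1, 2, 3, 4]


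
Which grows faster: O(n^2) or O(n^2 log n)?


quadratic grows slower than n^2 log n
O(n^2) is asymptotically smaller; O(n^2 log n) grows faster


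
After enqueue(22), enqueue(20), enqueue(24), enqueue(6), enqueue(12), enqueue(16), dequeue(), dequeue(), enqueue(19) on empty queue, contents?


enqueue(22) -> [22]
enqueue(20) -> [22, 20]
enqueue(24) -> [22, 20, 24]
enqueue(6) -> [22, 20, 24, 6]
enqueue(12) -> [22, 20, 24, 6, 12]
enqueue(16) -> [22, 20, 24, 6, 12, 16]
dequeue() returns 22 -> [20, 24, 6, 12, 16]
dequeue() returns 20 -> [24, 6, 12, 16]
enqueue(19) -> [24, 6, 12, 16, 19]
Final queue (front to back): [24, 6, 12, 16, 19]


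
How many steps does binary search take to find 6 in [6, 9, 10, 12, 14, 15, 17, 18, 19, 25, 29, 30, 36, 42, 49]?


Search for 6:
[0,14] mid=7 arr[7]=18
[0,6] mid=3 arr[3]=12
[0,2] mid=1 arr[1]=9
[0,0] mid=0 arr[0]=6
Total: 4 comparisons


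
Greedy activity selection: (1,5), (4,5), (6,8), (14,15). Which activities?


Greedy: pick earliest-ending, then skip overlaps.
Selected (3 activities): [(1, 5), (6, 8), (14, 15)]


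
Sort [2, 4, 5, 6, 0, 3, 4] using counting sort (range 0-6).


Count array: [1, 0, 1, 1, 2, 1, 1]
Reconstruct: [0, 2, 3, 4, 4, 5, 6]


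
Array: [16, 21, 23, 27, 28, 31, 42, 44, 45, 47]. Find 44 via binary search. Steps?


Search for 44:
[0,9] mid=4 arr[4]=28
[5,9] mid=7 arr[7]=44
Total: 2 comparisons


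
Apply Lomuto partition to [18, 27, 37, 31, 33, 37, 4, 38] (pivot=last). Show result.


Elements <= 38 go left of pivot.
Result: [18, 27, 37, 31, 33, 37, 4, 38], pivot at index 7


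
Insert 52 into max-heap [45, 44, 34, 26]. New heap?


Append 52: [45, 44, 34, 26, 52]
Bubble up: swap idx 4(52) with idx 1(44); swap idx 1(52) with idx 0(45)
Result: [52, 45, 34, 26, 44]


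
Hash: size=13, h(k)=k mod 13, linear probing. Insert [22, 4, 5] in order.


Insertions: 22->slot 9; 4->slot 4; 5->slot 5
Table: [None, None, None, None, 4, 5, None, None, None, 22, None, None, None]


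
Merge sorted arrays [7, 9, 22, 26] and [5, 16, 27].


Compare heads, take smaller each step.
Merged: [5, 7, 9, 16, 22, 26, 27]


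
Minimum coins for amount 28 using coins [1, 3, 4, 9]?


dp[0]=0; dp[i]=1+min(dp[i-c] for c in coins)
...dp[23]=4, dp[24]=4, dp[25]=4, dp[26]=4, dp[27]=3, dp[28]=4
Minimum coins for 28 = 4


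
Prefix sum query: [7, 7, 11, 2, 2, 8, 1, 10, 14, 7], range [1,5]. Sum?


Prefix sums: [0, 7, 14, 25, 27, 29, 37, 38, 48, 62, 69]
Sum[1..5] = prefix[6] - prefix[1] = 37 - 7 = 30


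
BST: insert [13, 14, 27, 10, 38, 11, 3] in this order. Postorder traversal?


Root = 13; build tree by BST insertion.
Postorder traversal: [3, 11, 10, 38, 27, 14, 13]


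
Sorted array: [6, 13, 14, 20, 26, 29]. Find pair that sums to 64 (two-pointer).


Two pointers: lo=0, hi=5
No pair sums to 64


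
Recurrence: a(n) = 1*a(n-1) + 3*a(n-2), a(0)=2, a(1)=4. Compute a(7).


Build bottom-up:
...a(5)=118, a(6)=274, a(7)=1*274+3*118=628


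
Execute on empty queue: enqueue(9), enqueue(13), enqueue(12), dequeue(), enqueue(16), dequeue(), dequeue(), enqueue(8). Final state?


enqueue(9) -> [9]
enqueue(13) -> [9, 13]
enqueue(12) -> [9, 13, 12]
dequeue() returns 9 -> [13, 12]
enqueue(16) -> [13, 12, 16]
dequeue() returns 13 -> [12, 16]
dequeue() returns 12 -> [16]
enqueue(8) -> [16, 8]
Final queue (front to back): [16, 8]


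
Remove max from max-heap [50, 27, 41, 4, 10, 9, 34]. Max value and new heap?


Max = 50
Replace root with last, heapify down
Resulting heap: [41, 27, 34, 4, 10, 9]


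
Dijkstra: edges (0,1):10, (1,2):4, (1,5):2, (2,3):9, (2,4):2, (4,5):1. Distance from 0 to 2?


Dijkstra from 0:
Distances: {0: 0, 1: 10, 2: 14, 3: 23, 4: 13, 5: 12}
Shortest distance to 2 = 14, path = [0, 1, 2]


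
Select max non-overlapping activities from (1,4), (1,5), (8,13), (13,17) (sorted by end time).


Greedy: pick earliest-ending, then skip overlaps.
Selected (3 activities): [(1, 4), (8, 13), (13, 17)]


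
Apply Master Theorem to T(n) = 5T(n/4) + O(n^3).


a=5, b=4, c=3. log_4(5)=1.161 < c=3. Case 3: O(n^c) = O(n^3)
Complexity: O(n^3)


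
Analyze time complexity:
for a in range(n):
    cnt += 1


Per nesting level: O(n) = O(n)
Complexity: O(n)


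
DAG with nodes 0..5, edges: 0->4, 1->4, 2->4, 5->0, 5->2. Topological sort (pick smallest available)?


Kahn's algorithm, process smallest node first
Order: [1, 3, 5, 0, 2, 4]


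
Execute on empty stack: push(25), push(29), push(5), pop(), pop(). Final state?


push(25) -> [25]
push(29) -> [25, 29]
push(5) -> [25, 29, 5]
pop() returns 5 -> [25, 29]
pop() returns 29 -> [25]
Final stack (bottom to top): [25]


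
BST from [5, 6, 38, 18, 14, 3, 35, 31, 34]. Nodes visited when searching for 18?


BST root = 5
Search for 18: compare at each node
Path: [5, 6, 38, 18]


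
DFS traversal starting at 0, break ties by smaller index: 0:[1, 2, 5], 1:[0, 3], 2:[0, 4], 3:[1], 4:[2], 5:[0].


DFS stack-based: start with [0]
Visit order: [0, 1, 3, 2, 4, 5]


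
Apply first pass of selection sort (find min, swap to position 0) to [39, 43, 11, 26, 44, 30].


After one pass: [11, 43, 39, 26, 44, 30]


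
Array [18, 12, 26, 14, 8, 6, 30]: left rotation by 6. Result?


Left rotate by 6: [30, 18, 12, 26, 14, 8, 6]


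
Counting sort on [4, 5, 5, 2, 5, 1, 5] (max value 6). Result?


Count array: [0, 1, 1, 0, 1, 4, 0]
Reconstruct: [1, 2, 4, 5, 5, 5, 5]


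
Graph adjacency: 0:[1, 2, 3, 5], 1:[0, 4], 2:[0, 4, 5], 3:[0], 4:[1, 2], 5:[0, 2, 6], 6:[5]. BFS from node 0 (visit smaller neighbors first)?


BFS queue: start with [0]
Visit order: [0, 1, 2, 3, 5, 4, 6]


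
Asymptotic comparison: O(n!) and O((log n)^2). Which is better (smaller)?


polylogarithmic grows slower than factorial
O((log n)^2) is asymptotically smaller; O(n!) grows faster


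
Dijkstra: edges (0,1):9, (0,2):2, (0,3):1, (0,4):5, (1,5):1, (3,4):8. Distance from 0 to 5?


Dijkstra from 0:
Distances: {0: 0, 1: 9, 2: 2, 3: 1, 4: 5, 5: 10}
Shortest distance to 5 = 10, path = [0, 1, 5]


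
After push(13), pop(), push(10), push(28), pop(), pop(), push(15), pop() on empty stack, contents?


push(13) -> [13]
pop() returns 13 -> []
push(10) -> [10]
push(28) -> [10, 28]
pop() returns 28 -> [10]
pop() returns 10 -> []
push(15) -> [15]
pop() returns 15 -> []
Final stack (bottom to top): []


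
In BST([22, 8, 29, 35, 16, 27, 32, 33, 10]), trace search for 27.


BST root = 22
Search for 27: compare at each node
Path: [22, 29, 27]


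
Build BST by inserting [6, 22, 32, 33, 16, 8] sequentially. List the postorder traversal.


Root = 6; build tree by BST insertion.
Postorder traversal: [8, 16, 33, 32, 22, 6]


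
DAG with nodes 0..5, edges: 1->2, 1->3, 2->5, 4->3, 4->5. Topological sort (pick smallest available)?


Kahn's algorithm, process smallest node first
Order: [0, 1, 2, 4, 3, 5]


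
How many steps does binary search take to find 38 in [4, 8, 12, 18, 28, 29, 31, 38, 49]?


Search for 38:
[0,8] mid=4 arr[4]=28
[5,8] mid=6 arr[6]=31
[7,8] mid=7 arr[7]=38
Total: 3 comparisons


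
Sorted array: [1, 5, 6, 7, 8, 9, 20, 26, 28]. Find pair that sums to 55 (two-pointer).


Two pointers: lo=0, hi=8
No pair sums to 55


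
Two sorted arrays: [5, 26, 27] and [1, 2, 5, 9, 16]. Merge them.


Compare heads, take smaller each step.
Merged: [1, 2, 5, 5, 9, 16, 26, 27]


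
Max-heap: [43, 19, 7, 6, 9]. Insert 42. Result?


Append 42: [43, 19, 7, 6, 9, 42]
Bubble up: swap idx 5(42) with idx 2(7)
Result: [43, 19, 42, 6, 9, 7]


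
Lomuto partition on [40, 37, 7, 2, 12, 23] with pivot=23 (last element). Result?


Elements <= 23 go left of pivot.
Result: [7, 2, 12, 23, 40, 37], pivot at index 3


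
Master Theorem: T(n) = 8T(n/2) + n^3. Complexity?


a=8, b=2, c=3. log_2(8)=3 = c=3. Case 2: O(n^c log n) = O(n^3 log n)
Complexity: O(n^3 log n)


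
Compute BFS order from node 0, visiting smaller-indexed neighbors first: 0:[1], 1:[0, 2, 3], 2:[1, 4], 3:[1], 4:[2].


BFS queue: start with [0]
Visit order: [0, 1, 2, 3, 4]


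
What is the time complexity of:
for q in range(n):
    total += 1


Per nesting level: O(n) = O(n)
Complexity: O(n)


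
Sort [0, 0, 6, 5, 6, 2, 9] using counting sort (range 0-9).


Count array: [2, 0, 1, 0, 0, 1, 2, 0, 0, 1]
Reconstruct: [0, 0, 2, 5, 6, 6, 9]


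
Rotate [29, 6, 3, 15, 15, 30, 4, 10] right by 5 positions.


Right rotate by 5: [15, 15, 30, 4, 10, 29, 6, 3]


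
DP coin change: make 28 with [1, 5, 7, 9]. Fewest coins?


dp[0]=0; dp[i]=1+min(dp[i-c] for c in coins)
...dp[23]=3, dp[24]=4, dp[25]=3, dp[26]=4, dp[27]=3, dp[28]=4
Minimum coins for 28 = 4


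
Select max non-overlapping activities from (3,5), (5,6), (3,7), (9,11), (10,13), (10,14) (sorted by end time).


Greedy: pick earliest-ending, then skip overlaps.
Selected (3 activities): [(3, 5), (5, 6), (9, 11)]


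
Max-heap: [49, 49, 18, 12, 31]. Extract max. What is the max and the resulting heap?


Max = 49
Replace root with last, heapify down
Resulting heap: [49, 31, 18, 12]


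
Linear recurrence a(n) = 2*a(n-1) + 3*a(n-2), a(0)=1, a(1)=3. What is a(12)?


Build bottom-up:
...a(10)=59049, a(11)=177147, a(12)=2*177147+3*59049=531441


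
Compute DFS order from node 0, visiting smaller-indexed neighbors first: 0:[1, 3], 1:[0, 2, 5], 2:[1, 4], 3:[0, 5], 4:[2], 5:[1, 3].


DFS stack-based: start with [0]
Visit order: [0, 1, 2, 4, 5, 3]


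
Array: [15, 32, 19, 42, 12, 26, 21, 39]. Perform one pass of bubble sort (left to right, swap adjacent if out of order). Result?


After one pass: [15, 19, 32, 12, 26, 21, 39, 42]


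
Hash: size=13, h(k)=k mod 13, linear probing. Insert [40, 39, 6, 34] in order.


Insertions: 40->slot 1; 39->slot 0; 6->slot 6; 34->slot 8
Table: [39, 40, None, None, None, None, 6, None, 34, None, None, None, None]


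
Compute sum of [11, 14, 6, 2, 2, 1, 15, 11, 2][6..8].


Prefix sums: [0, 11, 25, 31, 33, 35, 36, 51, 62, 64]
Sum[6..8] = prefix[9] - prefix[6] = 64 - 36 = 28


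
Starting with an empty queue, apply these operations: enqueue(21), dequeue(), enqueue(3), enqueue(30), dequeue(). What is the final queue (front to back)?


enqueue(21) -> [21]
dequeue() returns 21 -> []
enqueue(3) -> [3]
enqueue(30) -> [3, 30]
dequeue() returns 3 -> [30]
Final queue (front to back): [30]


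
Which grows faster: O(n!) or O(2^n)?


exponential grows slower than factorial
O(2^n) is asymptotically smaller; O(n!) grows faster


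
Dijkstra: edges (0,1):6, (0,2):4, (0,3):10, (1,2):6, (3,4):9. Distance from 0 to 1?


Dijkstra from 0:
Distances: {0: 0, 1: 6, 2: 4, 3: 10, 4: 19}
Shortest distance to 1 = 6, path = [0, 1]


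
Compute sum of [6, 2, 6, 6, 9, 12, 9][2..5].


Prefix sums: [0, 6, 8, 14, 20, 29, 41, 50]
Sum[2..5] = prefix[6] - prefix[2] = 41 - 8 = 33


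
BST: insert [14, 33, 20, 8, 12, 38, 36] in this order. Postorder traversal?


Root = 14; build tree by BST insertion.
Postorder traversal: [12, 8, 20, 36, 38, 33, 14]


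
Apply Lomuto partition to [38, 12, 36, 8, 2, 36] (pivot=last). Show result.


Elements <= 36 go left of pivot.
Result: [12, 36, 8, 2, 36, 38], pivot at index 4


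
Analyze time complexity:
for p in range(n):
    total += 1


Per nesting level: O(n) = O(n)
Complexity: O(n)


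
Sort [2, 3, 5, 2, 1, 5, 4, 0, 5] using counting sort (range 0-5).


Count array: [1, 1, 2, 1, 1, 3]
Reconstruct: [0, 1, 2, 2, 3, 4, 5, 5, 5]


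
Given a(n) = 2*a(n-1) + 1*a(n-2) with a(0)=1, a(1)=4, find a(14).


Build bottom-up:
...a(12)=61181, a(13)=147704, a(14)=2*147704+1*61181=356589


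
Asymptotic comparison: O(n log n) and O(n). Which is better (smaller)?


linear grows slower than linearithmic
O(n) is asymptotically smaller; O(n log n) grows faster


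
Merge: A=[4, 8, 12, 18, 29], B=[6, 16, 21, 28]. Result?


Compare heads, take smaller each step.
Merged: [4, 6, 8, 12, 16, 18, 21, 28, 29]


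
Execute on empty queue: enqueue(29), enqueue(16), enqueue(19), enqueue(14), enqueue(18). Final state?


enqueue(29) -> [29]
enqueue(16) -> [29, 16]
enqueue(19) -> [29, 16, 19]
enqueue(14) -> [29, 16, 19, 14]
enqueue(18) -> [29, 16, 19, 14, 18]
Final queue (front to back): [29, 16, 19, 14, 18]


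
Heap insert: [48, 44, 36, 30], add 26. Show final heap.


Append 26: [48, 44, 36, 30, 26]
Bubble up: no swaps needed
Result: [48, 44, 36, 30, 26]


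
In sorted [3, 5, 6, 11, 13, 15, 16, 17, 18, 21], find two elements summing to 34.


Two pointers: lo=0, hi=9
Found pair: (13, 21) summing to 34


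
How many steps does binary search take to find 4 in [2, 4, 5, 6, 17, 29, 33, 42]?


Search for 4:
[0,7] mid=3 arr[3]=6
[0,2] mid=1 arr[1]=4
Total: 2 comparisons


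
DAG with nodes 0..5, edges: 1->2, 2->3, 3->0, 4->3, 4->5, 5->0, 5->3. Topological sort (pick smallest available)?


Kahn's algorithm, process smallest node first
Order: [1, 2, 4, 5, 3, 0]


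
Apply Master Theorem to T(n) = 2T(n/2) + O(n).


a=2, b=2, c=1. log_2(2)=1 = c=1. Case 2: O(n^c log n) = O(n log n)
Complexity: O(n log n)


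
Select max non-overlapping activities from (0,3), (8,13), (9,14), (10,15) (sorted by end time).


Greedy: pick earliest-ending, then skip overlaps.
Selected (2 activities): [(0, 3), (8, 13)]


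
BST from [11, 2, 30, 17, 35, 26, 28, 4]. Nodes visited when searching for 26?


BST root = 11
Search for 26: compare at each node
Path: [11, 30, 17, 26]


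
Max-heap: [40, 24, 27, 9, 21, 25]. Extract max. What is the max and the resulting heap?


Max = 40
Replace root with last, heapify down
Resulting heap: [27, 24, 25, 9, 21]


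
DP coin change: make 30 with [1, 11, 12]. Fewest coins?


dp[0]=0; dp[i]=1+min(dp[i-c] for c in coins)
...dp[25]=3, dp[26]=4, dp[27]=5, dp[28]=6, dp[29]=7, dp[30]=8
Minimum coins for 30 = 8


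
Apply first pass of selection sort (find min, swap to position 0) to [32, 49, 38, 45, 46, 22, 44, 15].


After one pass: [15, 49, 38, 45, 46, 22, 44, 32]


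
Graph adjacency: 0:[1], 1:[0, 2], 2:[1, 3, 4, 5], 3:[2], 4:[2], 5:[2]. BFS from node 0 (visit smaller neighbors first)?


BFS queue: start with [0]
Visit order: [0, 1, 2, 3, 4, 5]


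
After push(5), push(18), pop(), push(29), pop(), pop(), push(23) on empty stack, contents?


push(5) -> [5]
push(18) -> [5, 18]
pop() returns 18 -> [5]
push(29) -> [5, 29]
pop() returns 29 -> [5]
pop() returns 5 -> []
push(23) -> [23]
Final stack (bottom to top): [23]


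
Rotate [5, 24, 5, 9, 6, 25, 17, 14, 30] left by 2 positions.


Left rotate by 2: [5, 9, 6, 25, 17, 14, 30, 5, 24]


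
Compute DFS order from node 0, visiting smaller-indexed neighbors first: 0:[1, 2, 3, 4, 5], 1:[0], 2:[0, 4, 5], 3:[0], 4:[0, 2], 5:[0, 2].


DFS stack-based: start with [0]
Visit order: [0, 1, 2, 4, 5, 3]


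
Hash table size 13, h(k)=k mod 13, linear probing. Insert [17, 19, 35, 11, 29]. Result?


Insertions: 17->slot 4; 19->slot 6; 35->slot 9; 11->slot 11; 29->slot 3
Table: [None, None, None, 29, 17, None, 19, None, None, 35, None, 11, None]


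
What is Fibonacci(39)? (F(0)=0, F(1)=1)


F(n)=F(n-1)+F(n-2)
...F(37)=24157817, F(38)=39088169, F(39)=63245986


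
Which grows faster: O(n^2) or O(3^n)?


quadratic grows slower than exponential (base 3)
O(n^2) is asymptotically smaller; O(3^n) grows faster


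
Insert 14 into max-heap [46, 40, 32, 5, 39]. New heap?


Append 14: [46, 40, 32, 5, 39, 14]
Bubble up: no swaps needed
Result: [46, 40, 32, 5, 39, 14]


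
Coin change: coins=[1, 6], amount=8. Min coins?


dp[0]=0; dp[i]=1+min(dp[i-c] for c in coins)
...dp[3]=3, dp[4]=4, dp[5]=5, dp[6]=1, dp[7]=2, dp[8]=3
Minimum coins for 8 = 3


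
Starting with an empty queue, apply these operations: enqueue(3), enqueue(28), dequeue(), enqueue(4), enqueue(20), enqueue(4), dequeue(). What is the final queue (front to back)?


enqueue(3) -> [3]
enqueue(28) -> [3, 28]
dequeue() returns 3 -> [28]
enqueue(4) -> [28, 4]
enqueue(20) -> [28, 4, 20]
enqueue(4) -> [28, 4, 20, 4]
dequeue() returns 28 -> [4, 20, 4]
Final queue (front to back): [4, 20, 4]


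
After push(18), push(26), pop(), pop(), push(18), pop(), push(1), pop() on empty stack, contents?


push(18) -> [18]
push(26) -> [18, 26]
pop() returns 26 -> [18]
pop() returns 18 -> []
push(18) -> [18]
pop() returns 18 -> []
push(1) -> [1]
pop() returns 1 -> []
Final stack (bottom to top): []


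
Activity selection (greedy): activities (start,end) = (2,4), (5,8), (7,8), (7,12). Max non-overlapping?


Greedy: pick earliest-ending, then skip overlaps.
Selected (2 activities): [(2, 4), (5, 8)]


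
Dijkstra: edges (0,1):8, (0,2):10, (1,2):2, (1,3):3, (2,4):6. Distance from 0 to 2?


Dijkstra from 0:
Distances: {0: 0, 1: 8, 2: 10, 3: 11, 4: 16}
Shortest distance to 2 = 10, path = [0, 2]


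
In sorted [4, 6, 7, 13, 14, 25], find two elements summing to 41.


Two pointers: lo=0, hi=5
No pair sums to 41


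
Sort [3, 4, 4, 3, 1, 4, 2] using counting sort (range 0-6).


Count array: [0, 1, 1, 2, 3, 0, 0]
Reconstruct: [1, 2, 3, 3, 4, 4, 4]


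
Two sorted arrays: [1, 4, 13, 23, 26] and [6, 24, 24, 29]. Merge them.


Compare heads, take smaller each step.
Merged: [1, 4, 6, 13, 23, 24, 24, 26, 29]


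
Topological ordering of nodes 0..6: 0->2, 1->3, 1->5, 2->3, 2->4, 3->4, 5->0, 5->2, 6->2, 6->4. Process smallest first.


Kahn's algorithm, process smallest node first
Order: [1, 5, 0, 6, 2, 3, 4]


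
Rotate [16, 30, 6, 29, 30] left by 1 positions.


Left rotate by 1: [30, 6, 29, 30, 16]


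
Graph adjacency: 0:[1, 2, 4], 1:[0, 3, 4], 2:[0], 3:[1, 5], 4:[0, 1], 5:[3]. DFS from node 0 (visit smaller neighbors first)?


DFS stack-based: start with [0]
Visit order: [0, 1, 3, 5, 4, 2]


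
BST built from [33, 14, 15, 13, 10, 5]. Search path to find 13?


BST root = 33
Search for 13: compare at each node
Path: [33, 14, 13]


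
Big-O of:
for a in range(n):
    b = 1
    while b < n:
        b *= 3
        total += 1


Per nesting level: O(n) * O(log n) = O(n log n)
Complexity: O(n log n)


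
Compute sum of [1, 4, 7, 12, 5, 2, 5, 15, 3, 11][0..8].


Prefix sums: [0, 1, 5, 12, 24, 29, 31, 36, 51, 54, 65]
Sum[0..8] = prefix[9] - prefix[0] = 54 - 0 = 54


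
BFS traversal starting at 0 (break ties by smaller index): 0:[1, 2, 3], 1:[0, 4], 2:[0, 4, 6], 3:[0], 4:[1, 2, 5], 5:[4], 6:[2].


BFS queue: start with [0]
Visit order: [0, 1, 2, 3, 4, 6, 5]


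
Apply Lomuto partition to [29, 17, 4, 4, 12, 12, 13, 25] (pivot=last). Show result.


Elements <= 25 go left of pivot.
Result: [17, 4, 4, 12, 12, 13, 25, 29], pivot at index 6


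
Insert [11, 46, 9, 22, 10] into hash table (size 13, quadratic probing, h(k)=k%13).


Insertions: 11->slot 11; 46->slot 7; 9->slot 9; 22->slot 10; 10->slot 1
Table: [None, 10, None, None, None, None, None, 46, None, 9, 22, 11, None]


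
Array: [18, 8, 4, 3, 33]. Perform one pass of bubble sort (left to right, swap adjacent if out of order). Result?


After one pass: [8, 4, 3, 18, 33]


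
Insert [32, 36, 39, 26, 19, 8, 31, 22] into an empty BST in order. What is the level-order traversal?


Root = 32; build tree by BST insertion.
Level-Order traversal: [32, 26, 36, 19, 31, 39, 8, 22]


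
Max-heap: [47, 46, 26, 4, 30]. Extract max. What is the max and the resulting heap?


Max = 47
Replace root with last, heapify down
Resulting heap: [46, 30, 26, 4]


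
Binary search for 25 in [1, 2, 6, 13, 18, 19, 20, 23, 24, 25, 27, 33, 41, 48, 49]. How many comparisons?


Search for 25:
[0,14] mid=7 arr[7]=23
[8,14] mid=11 arr[11]=33
[8,10] mid=9 arr[9]=25
Total: 3 comparisons


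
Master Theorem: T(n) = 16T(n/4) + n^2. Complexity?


a=16, b=4, c=2. log_4(16)=2 = c=2. Case 2: O(n^c log n) = O(n^2 log n)
Complexity: O(n^2 log n)


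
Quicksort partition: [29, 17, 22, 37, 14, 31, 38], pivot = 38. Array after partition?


Elements <= 38 go left of pivot.
Result: [29, 17, 22, 37, 14, 31, 38], pivot at index 6


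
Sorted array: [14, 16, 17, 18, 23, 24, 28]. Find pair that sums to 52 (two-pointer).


Two pointers: lo=0, hi=6
Found pair: (24, 28) summing to 52


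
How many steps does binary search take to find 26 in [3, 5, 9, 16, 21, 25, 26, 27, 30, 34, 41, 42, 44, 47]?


Search for 26:
[0,13] mid=6 arr[6]=26
Total: 1 comparisons


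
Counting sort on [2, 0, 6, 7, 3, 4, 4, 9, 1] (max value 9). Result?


Count array: [1, 1, 1, 1, 2, 0, 1, 1, 0, 1]
Reconstruct: [0, 1, 2, 3, 4, 4, 6, 7, 9]


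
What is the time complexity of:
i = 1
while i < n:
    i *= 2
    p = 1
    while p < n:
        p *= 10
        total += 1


Per nesting level: O(log n) * O(log n) = O((log n)^2)
Complexity: O((log n)^2)


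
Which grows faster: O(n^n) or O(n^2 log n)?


n^2 log n grows slower than n^n
O(n^2 log n) is asymptotically smaller; O(n^n) grows faster


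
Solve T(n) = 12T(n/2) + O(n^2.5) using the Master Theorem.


a=12, b=2, c=2.5. log_2(12)=3.585 > c=2.5. Case 1: O(n^log_b(a)) = O(n^3.585)
Complexity: O(n^3.585)


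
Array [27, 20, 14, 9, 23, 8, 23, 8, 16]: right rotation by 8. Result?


Right rotate by 8: [20, 14, 9, 23, 8, 23, 8, 16, 27]


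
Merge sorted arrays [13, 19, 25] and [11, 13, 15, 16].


Compare heads, take smaller each step.
Merged: [11, 13, 13, 15, 16, 19, 25]


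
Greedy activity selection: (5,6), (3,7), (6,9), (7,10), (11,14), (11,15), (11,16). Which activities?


Greedy: pick earliest-ending, then skip overlaps.
Selected (3 activities): [(5, 6), (6, 9), (11, 14)]


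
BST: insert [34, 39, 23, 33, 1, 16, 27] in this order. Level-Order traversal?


Root = 34; build tree by BST insertion.
Level-Order traversal: [34, 23, 39, 1, 33, 16, 27]


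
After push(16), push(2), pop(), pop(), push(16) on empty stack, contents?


push(16) -> [16]
push(2) -> [16, 2]
pop() returns 2 -> [16]
pop() returns 16 -> []
push(16) -> [16]
Final stack (bottom to top): [16]


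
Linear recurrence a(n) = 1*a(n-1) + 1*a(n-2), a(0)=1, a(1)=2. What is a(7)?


Build bottom-up:
...a(5)=13, a(6)=21, a(7)=1*21+1*13=34


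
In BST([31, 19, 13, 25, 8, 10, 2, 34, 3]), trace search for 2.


BST root = 31
Search for 2: compare at each node
Path: [31, 19, 13, 8, 2]


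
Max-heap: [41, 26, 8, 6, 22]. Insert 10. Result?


Append 10: [41, 26, 8, 6, 22, 10]
Bubble up: swap idx 5(10) with idx 2(8)
Result: [41, 26, 10, 6, 22, 8]


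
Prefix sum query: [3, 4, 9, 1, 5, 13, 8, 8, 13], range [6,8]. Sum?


Prefix sums: [0, 3, 7, 16, 17, 22, 35, 43, 51, 64]
Sum[6..8] = prefix[9] - prefix[6] = 64 - 35 = 29


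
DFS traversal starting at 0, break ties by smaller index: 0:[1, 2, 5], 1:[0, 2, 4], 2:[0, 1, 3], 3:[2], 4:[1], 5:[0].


DFS stack-based: start with [0]
Visit order: [0, 1, 2, 3, 4, 5]
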